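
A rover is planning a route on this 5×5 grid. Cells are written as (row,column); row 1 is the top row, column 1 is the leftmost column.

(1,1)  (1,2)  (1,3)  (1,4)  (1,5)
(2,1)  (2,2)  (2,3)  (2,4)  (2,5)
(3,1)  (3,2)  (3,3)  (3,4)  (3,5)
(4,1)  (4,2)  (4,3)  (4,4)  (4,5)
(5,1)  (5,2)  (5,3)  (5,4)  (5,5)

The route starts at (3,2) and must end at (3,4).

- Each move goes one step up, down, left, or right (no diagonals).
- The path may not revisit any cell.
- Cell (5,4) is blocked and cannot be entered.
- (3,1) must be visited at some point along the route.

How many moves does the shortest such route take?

6

Any route passes through (3,1) somewhere between (3,2) and (3,4). Summing Manhattan distances along the two legs ((3,2) → (3,1) → (3,4)) gives a lower bound of 1 + 3 = 4 moves.
The shortest route satisfying every rule uses 6 moves: (3,2) → (3,1) → (2,1) → (2,2) → (2,3) → (3,3) → (3,4).
The no-revisit rule (legs can't share cells) pushes the minimum above the 4-move bound; an exhaustive check rules out every length from 4 to 5, leaving 6 as the minimum.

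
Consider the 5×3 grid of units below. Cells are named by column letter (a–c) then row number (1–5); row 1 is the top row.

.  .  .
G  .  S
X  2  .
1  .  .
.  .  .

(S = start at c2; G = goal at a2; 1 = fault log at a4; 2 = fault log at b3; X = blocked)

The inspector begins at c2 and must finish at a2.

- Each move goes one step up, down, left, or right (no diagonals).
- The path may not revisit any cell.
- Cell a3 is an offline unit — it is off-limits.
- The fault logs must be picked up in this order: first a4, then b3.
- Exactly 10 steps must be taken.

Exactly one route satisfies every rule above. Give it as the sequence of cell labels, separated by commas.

The waypoints must appear in the order a4, b3, with no cell reused.
Route from c2: 3× down (reaching c5), 2× left (reaching a5), up to a4, right to b4, 2× up (reaching b2), left to a2 — 10 moves in all.
Check: order respected (1 at step 6, 2 at step 8); 10 moves as required.

c2, c3, c4, c5, b5, a5, a4, b4, b3, b2, a2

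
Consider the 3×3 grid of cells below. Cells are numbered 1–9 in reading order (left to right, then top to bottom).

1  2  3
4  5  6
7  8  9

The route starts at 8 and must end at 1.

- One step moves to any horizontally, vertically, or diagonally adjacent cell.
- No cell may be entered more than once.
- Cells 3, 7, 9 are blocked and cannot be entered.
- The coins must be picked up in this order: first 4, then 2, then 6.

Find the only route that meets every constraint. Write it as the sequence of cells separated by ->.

8 -> 4 -> 2 -> 6 -> 5 -> 1

The waypoints must appear in the order 4, 2, 6, with no cell reused.
Route from 8: up-left 1 to 4, up-right 1 to 2, down-right 1 to 6, left 1 to 5, up-left 1 to 1 — 5 moves in all.
Check: order respected (4 at step 1, 2 at step 2, 6 at step 3).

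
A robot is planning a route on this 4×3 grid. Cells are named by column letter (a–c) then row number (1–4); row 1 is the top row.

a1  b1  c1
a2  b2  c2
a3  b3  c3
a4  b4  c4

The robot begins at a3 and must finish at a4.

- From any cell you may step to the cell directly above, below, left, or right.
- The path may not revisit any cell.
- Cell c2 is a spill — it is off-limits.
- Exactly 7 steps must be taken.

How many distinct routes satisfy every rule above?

2

Need simple routes of exactly 7 moves from a3 to a4 (Manhattan distance 1, so 3 moves are spent on a detour and 3 undoing it).
Enumerating: a3 a2 a1 b1 b2 b3 b4 a4 | a3 a2 b2 b3 c3 c4 b4 a4.
That gives 2 routes.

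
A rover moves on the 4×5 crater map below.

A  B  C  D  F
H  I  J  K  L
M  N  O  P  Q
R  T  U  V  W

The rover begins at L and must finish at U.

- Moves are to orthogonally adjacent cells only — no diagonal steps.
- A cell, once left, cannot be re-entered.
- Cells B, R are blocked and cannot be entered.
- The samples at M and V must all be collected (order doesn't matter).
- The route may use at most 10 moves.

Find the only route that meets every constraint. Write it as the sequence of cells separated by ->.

The budget equals the shortest possible length, so every move has to be on a shortest route through the required cells.
Route from L: 4× left (reaching H), down to M, 3× right (reaching P), down to V, left to U — 10 moves in all.
Check: all required cells visited; 10 ≤ 10 moves.

L -> K -> J -> I -> H -> M -> N -> O -> P -> V -> U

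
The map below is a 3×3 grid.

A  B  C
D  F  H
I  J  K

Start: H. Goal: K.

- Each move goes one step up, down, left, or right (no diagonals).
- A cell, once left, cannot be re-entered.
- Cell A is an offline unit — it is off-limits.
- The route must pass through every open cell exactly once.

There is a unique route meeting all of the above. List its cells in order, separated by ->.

H -> C -> B -> F -> D -> I -> J -> K

Need to visit all 8 open cells exactly once, starting at H and ending at K.
Cell I has only two open neighbours (D and J), so the path must pass straight through it: one of those is the cell it's entered from and the other is where it exits.
Route from H: up to C, left to B, down to F, left to D, down to I, 2× right (reaching K) — 7 moves in all.
Check: all 8 open cells covered.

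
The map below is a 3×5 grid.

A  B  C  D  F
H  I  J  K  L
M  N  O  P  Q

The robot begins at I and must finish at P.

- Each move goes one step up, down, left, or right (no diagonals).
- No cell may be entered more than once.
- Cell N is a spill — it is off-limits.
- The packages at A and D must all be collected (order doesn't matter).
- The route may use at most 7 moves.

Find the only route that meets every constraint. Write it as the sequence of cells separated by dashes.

I - H - A - B - C - D - K - P

The 7-move cap with required stops at A, D leaves no slack for detours.
Route from I: left 1 to H, up 1 to A, right 3 to D, down 2 to P — 7 moves in all.
Check: all required cells visited; 7 ≤ 7 moves.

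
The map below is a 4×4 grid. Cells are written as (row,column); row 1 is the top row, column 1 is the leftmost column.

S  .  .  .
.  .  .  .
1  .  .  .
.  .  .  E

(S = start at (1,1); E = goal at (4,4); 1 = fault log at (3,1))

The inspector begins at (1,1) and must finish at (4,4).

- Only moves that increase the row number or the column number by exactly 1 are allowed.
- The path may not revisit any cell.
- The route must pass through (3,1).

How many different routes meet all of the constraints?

4

A right/down-only route from (1,1) to (4,4) makes exactly 3 down-moves and 3 right-moves in some order.
With no other constraints that would be C(6,3) = 20 routes.
Split at (3,1) and multiply the segment counts: (1,1)→(3,1): 1; (3,1)→(4,4): 4; product = 4.
That gives 4 routes.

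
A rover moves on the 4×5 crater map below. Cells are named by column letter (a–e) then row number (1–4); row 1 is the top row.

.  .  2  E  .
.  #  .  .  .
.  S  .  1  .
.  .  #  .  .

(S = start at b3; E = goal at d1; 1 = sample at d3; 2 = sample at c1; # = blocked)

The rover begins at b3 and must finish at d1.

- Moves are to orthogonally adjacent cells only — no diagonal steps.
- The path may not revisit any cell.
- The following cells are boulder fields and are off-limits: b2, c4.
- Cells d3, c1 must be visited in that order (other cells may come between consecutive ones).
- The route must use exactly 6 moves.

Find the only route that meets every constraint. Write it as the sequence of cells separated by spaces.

b3 c3 d3 d2 c2 c1 d1

The waypoints must appear in the order d3, c1, with no cell reused.
Route from b3: 2× right (reaching d3), up to d2, left to c2, up to c1, right to d1 — 6 moves in all.
Check: order respected (1 at step 2, 2 at step 5); 6 moves as required.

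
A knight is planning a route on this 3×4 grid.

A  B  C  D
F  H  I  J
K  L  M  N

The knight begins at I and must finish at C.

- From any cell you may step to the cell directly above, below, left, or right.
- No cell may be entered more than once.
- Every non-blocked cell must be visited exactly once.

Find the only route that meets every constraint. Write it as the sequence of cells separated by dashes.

Need to visit all 12 open cells exactly once, starting at I and ending at C.
Cell A has only two open neighbours (F and B), so the path must pass straight through it: one of those is the cell it's entered from and the other is where it exits.
Route from I: left to H, up to B, left to A, 2× down (reaching K), 3× right (reaching N), 2× up (reaching D), left to C — 11 moves in all.
Check: all 12 open cells covered.

I - H - B - A - F - K - L - M - N - J - D - C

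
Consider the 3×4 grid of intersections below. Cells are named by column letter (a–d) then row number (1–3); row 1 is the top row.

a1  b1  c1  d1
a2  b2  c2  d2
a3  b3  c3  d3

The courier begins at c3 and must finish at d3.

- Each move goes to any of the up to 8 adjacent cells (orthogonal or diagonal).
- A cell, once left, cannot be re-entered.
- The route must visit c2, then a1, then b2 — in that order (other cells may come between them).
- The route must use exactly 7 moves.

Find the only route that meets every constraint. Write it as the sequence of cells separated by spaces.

The waypoints must appear in the order c2, a1, b2, with no cell reused.
Route from c3: up to c2, up-left to b1, left to a1, down-right to b2, up-right to c1, down-right to d2, down to d3 — 7 moves in all.
Check: order respected (c2 at step 1, a1 at step 3, b2 at step 4); 7 moves as required.

c3 c2 b1 a1 b2 c1 d2 d3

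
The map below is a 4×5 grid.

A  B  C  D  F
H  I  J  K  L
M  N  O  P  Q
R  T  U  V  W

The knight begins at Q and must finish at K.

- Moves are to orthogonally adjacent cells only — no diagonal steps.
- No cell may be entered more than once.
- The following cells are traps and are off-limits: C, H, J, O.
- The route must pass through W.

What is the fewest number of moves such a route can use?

Any route passes through W somewhere between Q and K. Summing Manhattan distances along the two legs (Q → W → K) gives a lower bound of 1 + 3 = 4 moves.
A route of 4 moves achieves this: Q → W → V → P → K.
Since 4 matches the lower bound, it is optimal.

4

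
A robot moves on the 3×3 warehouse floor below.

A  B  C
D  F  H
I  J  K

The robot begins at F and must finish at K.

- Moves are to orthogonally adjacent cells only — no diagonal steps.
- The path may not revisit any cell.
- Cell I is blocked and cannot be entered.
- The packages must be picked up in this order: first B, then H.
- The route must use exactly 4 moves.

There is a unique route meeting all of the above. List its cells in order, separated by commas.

F, B, C, H, K

The waypoints must appear in the order B, H, with no cell reused.
Route from F: up 1 to B, right 1 to C, down 2 to K — 4 moves in all.
Check: order respected (B at step 1, H at step 3); 4 moves as required.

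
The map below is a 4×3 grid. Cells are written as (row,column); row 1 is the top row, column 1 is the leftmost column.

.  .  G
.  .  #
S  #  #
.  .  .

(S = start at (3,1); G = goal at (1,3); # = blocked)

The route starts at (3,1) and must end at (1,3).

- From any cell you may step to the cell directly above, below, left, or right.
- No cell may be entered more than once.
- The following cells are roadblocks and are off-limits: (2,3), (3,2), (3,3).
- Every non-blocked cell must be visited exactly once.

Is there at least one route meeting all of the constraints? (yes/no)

Cell (4,3) has only one open neighbour but is neither the start nor the goal, so a Hamiltonian route would have to both enter and leave it through the same neighbour — impossible without revisiting.

no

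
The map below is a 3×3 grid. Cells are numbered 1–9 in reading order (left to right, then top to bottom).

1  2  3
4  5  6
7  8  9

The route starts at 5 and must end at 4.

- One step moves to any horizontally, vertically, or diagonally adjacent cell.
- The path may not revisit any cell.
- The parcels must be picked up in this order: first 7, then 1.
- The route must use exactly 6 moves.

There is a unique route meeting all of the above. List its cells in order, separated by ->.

5 -> 7 -> 8 -> 6 -> 2 -> 1 -> 4

The waypoints must appear in the order 7, 1, with no cell reused.
Route from 5: down-left 1 to 7, right 1 to 8, up-right 1 to 6, up-left 1 to 2, left 1 to 1, down 1 to 4 — 6 moves in all.
Check: order respected (7 at step 1, 1 at step 5); 6 moves as required.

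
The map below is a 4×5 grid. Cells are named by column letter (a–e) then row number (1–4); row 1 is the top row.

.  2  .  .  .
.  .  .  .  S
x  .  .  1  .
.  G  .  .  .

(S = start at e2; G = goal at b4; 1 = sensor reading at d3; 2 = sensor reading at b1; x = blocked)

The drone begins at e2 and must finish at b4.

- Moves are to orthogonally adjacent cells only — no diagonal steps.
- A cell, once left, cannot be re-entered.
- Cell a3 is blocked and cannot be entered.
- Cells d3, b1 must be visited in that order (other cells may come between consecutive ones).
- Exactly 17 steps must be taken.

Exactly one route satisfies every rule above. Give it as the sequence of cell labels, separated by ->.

The waypoints must appear in the order d3, b1, with no cell reused.
Route from e2: up to e1, left to d1, 2× down (reaching d3), right to e3, down to e4, 2× left (reaching c4), 3× up (reaching c1), 2× left (reaching a1), down to a2, right to b2, 2× down (reaching b4) — 17 moves in all.
Check: order respected (1 at step 4, 2 at step 12); 17 moves as required.

e2 -> e1 -> d1 -> d2 -> d3 -> e3 -> e4 -> d4 -> c4 -> c3 -> c2 -> c1 -> b1 -> a1 -> a2 -> b2 -> b3 -> b4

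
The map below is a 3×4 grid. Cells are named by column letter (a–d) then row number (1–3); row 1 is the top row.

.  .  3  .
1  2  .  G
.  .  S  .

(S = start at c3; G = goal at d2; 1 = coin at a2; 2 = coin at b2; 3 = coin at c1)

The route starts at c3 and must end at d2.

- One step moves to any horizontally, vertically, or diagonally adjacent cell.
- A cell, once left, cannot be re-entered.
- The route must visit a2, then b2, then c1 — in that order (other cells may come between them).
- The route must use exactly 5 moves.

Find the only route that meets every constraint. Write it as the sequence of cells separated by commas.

The waypoints must appear in the order a2, b2, c1, with no cell reused.
Route from c3: left 1 to b3, up-left 1 to a2, right 1 to b2, up-right 1 to c1, down-right 1 to d2 — 5 moves in all.
Check: order respected (1 at step 2, 2 at step 3, 3 at step 4); 5 moves as required.

c3, b3, a2, b2, c1, d2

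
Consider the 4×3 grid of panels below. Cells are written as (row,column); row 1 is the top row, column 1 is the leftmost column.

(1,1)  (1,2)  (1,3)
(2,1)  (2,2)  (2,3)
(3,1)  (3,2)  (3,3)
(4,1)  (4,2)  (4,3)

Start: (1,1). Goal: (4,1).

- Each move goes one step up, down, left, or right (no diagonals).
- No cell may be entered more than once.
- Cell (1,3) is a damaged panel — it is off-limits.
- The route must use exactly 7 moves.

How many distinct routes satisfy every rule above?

Need simple routes of exactly 7 moves from (1,1) to (4,1) (Manhattan distance 3, so 2 moves are spent on a detour and 2 undoing it).
Branch systematically from the start, pruning whenever the remaining move budget drops below the Manhattan distance to (4,1) or differs from it in parity. Grouping the completions by first move — via (2,1): 5; via (1,2): 5 — and summing: 5 + 5 = 10.
That gives 10 routes.

10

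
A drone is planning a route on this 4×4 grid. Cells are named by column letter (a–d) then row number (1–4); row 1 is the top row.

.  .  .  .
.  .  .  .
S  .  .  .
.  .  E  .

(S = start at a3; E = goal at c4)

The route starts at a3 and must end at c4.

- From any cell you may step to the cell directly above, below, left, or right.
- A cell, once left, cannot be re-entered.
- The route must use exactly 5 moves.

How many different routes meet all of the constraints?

Need simple routes of exactly 5 moves from a3 to c4 (Manhattan distance 3, so 1 moves are spent on a detour and 1 undoing it).
Enumerating: a3 a2 b2 b3 b4 c4 | a3 a2 b2 b3 c3 c4 | a3 a2 b2 c2 c3 c4 | a3 a4 b4 b3 c3 c4 | a3 b3 b2 c2 c3 c4 | a3 b3 c3 d3 d4 c4.
That gives 6 routes.

6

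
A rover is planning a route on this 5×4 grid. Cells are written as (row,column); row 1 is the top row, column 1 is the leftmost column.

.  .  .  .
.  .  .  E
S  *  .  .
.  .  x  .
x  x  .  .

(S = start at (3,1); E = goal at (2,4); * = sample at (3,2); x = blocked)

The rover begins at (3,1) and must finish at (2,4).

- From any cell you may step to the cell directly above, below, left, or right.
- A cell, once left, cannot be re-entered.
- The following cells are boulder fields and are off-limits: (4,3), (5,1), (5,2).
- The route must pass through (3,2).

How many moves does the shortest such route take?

4

Any route passes through (3,2) somewhere between (3,1) and (2,4). Summing Manhattan distances along the two legs ((3,1) → (3,2) → (2,4)) gives a lower bound of 1 + 3 = 4 moves.
A route of 4 moves achieves this: (3,1) → (3,2) → (2,2) → (2,3) → (2,4).
Since 4 matches the lower bound, it is optimal.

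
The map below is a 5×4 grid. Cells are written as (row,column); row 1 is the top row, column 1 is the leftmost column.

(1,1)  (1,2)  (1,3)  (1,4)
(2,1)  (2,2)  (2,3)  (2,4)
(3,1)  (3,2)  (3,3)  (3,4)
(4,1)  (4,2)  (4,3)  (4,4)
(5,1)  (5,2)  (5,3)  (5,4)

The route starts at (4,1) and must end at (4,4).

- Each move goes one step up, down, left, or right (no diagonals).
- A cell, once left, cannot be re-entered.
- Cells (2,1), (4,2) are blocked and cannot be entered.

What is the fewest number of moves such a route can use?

The Manhattan distance from (4,1) to (4,4) is |4−4| + |1−4| = 3, so at least 3 moves are needed.
That bound ignores the blocked cells. Measuring each leg by the fewest moves that actually steer around them ((4,1)→(4,4): 5) raises the lower bound to 5.
A route of 5 moves exists: (4,1) → (3,1) → (3,2) → (3,3) → (4,3) → (4,4).
Since 5 matches that lower bound, it is optimal.

5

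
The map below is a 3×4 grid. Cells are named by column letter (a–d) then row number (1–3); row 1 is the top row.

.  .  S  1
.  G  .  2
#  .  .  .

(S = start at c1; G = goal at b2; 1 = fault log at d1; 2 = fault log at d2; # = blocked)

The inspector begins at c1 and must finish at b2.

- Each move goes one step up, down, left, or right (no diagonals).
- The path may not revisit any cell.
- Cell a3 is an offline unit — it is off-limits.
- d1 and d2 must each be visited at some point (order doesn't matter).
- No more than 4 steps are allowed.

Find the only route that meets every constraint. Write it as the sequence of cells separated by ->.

c1 -> d1 -> d2 -> c2 -> b2

The budget equals the shortest possible length, so every move has to be on a shortest route through the required cells.
Route from c1: right 1 to d1, down 1 to d2, left 2 to b2 — 4 moves in all.
Check: all required cells visited; 4 ≤ 4 moves.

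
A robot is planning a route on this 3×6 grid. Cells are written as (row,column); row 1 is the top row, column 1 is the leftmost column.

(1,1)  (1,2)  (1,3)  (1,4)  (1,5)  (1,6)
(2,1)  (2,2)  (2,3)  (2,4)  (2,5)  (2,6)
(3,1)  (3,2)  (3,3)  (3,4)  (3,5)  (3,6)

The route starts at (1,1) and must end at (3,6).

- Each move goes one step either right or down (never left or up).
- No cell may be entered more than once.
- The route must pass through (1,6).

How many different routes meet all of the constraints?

A right/down-only route from (1,1) to (3,6) makes exactly 2 down-moves and 5 right-moves in some order.
With no other constraints that would be C(7,2) = 21 routes.
Split at (1,6) and multiply the segment counts: (1,1)→(1,6): 1; (1,6)→(3,6): 1; product = 1.
That gives 1 route.

1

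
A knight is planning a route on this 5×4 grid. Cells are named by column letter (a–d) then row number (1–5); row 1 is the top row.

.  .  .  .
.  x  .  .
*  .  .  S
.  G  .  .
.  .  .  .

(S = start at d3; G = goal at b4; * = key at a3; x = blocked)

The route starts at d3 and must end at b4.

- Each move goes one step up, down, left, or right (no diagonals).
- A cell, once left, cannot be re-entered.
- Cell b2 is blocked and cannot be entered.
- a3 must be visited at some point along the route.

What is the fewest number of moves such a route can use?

Any route passes through a3 somewhere between d3 and b4. Summing Manhattan distances along the two legs (d3 → a3 → b4) gives a lower bound of 3 + 2 = 5 moves.
A route of 5 moves achieves this: d3 → c3 → b3 → a3 → a4 → b4.
Since 5 matches the lower bound, it is optimal.

5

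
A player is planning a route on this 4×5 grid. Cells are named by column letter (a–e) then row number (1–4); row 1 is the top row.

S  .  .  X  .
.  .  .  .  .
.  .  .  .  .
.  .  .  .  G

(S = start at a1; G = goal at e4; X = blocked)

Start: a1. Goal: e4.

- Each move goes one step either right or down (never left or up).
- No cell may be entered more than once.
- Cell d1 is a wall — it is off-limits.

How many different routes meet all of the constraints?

31

A right/down-only route from a1 to e4 makes exactly 3 down-moves and 4 right-moves in some order.
With no other constraints that would be C(7,3) = 35 routes.
Subtract routes through each blocked cell (inclusion–exclusion for overlaps): − through d1: 4 → 31.
That gives 31 routes.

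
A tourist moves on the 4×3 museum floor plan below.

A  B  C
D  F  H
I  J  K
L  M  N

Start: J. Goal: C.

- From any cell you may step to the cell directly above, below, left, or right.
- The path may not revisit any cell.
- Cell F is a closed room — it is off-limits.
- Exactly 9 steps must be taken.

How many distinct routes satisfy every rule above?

1

Need simple routes of exactly 9 moves from J to C (Manhattan distance 3, so 3 moves are spent on a detour and 3 undoing it).
Enumerating: J K N M L I D A B C.
That gives 1 route.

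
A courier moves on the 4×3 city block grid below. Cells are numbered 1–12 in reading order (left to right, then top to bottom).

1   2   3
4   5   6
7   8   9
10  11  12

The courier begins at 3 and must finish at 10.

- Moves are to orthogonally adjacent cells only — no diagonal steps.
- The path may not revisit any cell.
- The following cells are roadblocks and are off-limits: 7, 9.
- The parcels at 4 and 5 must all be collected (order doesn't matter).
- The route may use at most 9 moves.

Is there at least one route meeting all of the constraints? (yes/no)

yes

One route that works: 3 → 2 → 1 → 4 → 5 → 8 → 11 → 10.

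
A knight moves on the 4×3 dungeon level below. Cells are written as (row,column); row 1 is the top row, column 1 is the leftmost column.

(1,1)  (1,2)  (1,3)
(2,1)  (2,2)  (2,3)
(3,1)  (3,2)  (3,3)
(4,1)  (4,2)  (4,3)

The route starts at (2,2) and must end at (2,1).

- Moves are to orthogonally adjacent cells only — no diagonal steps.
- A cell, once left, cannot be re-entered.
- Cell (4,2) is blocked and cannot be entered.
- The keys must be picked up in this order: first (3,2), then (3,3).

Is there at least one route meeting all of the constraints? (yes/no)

yes

One route that works: (2,2) → (3,2) → (3,3) → (2,3) → (1,3) → (1,2) → (1,1) → (2,1).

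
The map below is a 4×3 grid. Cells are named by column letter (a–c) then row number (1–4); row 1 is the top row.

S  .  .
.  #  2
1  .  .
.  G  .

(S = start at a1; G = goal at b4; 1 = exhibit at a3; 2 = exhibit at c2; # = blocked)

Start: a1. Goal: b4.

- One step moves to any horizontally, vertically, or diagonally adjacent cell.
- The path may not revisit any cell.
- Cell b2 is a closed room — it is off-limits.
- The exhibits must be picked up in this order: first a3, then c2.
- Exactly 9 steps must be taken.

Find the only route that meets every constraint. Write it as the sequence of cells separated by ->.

a1 -> b1 -> a2 -> a3 -> a4 -> b3 -> c2 -> c3 -> c4 -> b4

The waypoints must appear in the order a3, c2, with no cell reused.
Route from a1: right 1 to b1, down-left 1 to a2, down 2 to a4, up-right 2 to c2, down 2 to c4, left 1 to b4 — 9 moves in all.
Check: order respected (1 at step 3, 2 at step 6); 9 moves as required.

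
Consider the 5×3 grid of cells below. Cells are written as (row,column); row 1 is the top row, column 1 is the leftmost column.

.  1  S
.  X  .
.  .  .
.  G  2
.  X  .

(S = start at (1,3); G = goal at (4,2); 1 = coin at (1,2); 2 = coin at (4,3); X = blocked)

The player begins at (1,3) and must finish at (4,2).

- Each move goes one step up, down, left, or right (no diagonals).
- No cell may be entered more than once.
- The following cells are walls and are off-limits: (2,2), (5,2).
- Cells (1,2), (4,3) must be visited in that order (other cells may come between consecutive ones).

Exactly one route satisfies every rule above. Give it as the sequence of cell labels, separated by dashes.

(1,3) - (1,2) - (1,1) - (2,1) - (3,1) - (3,2) - (3,3) - (4,3) - (4,2)

The waypoints must appear in the order (1,2), (4,3), with no cell reused.
Route from (1,3): 2× left (reaching (1,1)), 2× down (reaching (3,1)), 2× right (reaching (3,3)), down to (4,3), left to (4,2) — 8 moves in all.
Check: order respected (1 at step 1, 2 at step 7).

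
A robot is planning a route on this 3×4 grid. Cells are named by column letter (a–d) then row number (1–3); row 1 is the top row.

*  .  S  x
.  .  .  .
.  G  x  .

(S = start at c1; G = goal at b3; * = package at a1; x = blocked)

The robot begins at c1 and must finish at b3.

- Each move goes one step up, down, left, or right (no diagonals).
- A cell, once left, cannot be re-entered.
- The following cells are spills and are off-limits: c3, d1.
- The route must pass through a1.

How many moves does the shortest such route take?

Any route passes through a1 somewhere between c1 and b3. Summing Manhattan distances along the two legs (c1 → a1 → b3) gives a lower bound of 2 + 3 = 5 moves.
A route of 5 moves achieves this: c1 → b1 → a1 → a2 → a3 → b3.
Since 5 matches the lower bound, it is optimal.

5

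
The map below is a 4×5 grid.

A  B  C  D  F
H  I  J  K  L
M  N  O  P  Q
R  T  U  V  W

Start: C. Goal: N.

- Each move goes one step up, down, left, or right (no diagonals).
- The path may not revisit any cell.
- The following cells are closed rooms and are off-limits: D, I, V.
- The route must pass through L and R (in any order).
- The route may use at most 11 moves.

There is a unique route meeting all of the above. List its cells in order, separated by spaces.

C J K L Q P O U T R M N

The budget equals the shortest possible length, so every move has to be on a shortest route through the required cells.
Route from C: down to J, 2× right (reaching L), down to Q, 2× left (reaching O), down to U, 2× left (reaching R), up to M, right to N — 11 moves in all.
Check: all required cells visited; 11 ≤ 11 moves.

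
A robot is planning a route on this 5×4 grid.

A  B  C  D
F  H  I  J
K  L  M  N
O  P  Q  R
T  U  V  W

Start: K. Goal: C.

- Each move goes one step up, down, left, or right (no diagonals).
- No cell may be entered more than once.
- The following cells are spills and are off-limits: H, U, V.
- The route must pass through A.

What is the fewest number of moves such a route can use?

4

Any route passes through A somewhere between K and C. Summing Manhattan distances along the two legs (K → A → C) gives a lower bound of 2 + 2 = 4 moves.
A route of 4 moves achieves this: K → F → A → B → C.
Since 4 matches the lower bound, it is optimal.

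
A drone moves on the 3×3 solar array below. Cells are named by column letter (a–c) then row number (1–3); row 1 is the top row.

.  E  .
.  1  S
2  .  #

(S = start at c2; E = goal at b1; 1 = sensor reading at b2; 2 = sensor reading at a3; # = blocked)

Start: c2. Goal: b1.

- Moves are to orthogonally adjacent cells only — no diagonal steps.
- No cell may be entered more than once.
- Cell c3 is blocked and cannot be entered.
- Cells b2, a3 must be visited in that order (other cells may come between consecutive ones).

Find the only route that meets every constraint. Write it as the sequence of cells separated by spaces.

c2 b2 b3 a3 a2 a1 b1

The waypoints must appear in the order b2, a3, with no cell reused.
Route from c2: left 1 to b2, down 1 to b3, left 1 to a3, up 2 to a1, right 1 to b1 — 6 moves in all.
Check: order respected (1 at step 1, 2 at step 3).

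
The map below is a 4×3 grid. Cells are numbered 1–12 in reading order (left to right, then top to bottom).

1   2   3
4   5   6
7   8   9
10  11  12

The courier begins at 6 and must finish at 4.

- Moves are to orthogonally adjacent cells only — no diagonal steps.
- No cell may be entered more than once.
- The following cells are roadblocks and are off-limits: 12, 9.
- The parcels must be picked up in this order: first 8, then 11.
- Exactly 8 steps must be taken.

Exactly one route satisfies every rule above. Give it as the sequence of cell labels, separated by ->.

The waypoints must appear in the order 8, 11, with no cell reused.
Route from 6: up to 3, left to 2, 3× down (reaching 11), left to 10, 2× up (reaching 4) — 8 moves in all.
Check: order respected (8 at step 4, 11 at step 5); 8 moves as required.

6 -> 3 -> 2 -> 5 -> 8 -> 11 -> 10 -> 7 -> 4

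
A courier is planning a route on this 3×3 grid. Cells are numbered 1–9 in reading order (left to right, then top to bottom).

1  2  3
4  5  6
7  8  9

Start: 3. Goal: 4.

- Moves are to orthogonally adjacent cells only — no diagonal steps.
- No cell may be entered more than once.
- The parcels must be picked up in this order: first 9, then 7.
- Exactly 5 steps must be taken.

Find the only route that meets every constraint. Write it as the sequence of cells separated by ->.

The waypoints must appear in the order 9, 7, with no cell reused.
Route from 3: down 2 to 9, left 2 to 7, up 1 to 4 — 5 moves in all.
Check: order respected (9 at step 2, 7 at step 4); 5 moves as required.

3 -> 6 -> 9 -> 8 -> 7 -> 4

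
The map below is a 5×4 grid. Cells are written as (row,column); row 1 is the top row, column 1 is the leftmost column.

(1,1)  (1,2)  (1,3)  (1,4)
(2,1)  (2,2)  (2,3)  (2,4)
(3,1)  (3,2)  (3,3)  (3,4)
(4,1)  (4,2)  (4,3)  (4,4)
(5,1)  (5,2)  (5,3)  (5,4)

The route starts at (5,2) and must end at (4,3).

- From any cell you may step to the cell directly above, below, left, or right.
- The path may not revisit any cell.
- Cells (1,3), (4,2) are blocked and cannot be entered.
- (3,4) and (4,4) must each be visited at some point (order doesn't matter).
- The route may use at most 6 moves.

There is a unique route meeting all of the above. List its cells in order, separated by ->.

(5,2) -> (5,3) -> (5,4) -> (4,4) -> (3,4) -> (3,3) -> (4,3)

The 6-move cap with required stops at (3,4), (4,4) leaves no slack for detours.
Route from (5,2): 2× right (reaching (5,4)), 2× up (reaching (3,4)), left to (3,3), down to (4,3) — 6 moves in all.
Check: all required cells visited; 6 ≤ 6 moves.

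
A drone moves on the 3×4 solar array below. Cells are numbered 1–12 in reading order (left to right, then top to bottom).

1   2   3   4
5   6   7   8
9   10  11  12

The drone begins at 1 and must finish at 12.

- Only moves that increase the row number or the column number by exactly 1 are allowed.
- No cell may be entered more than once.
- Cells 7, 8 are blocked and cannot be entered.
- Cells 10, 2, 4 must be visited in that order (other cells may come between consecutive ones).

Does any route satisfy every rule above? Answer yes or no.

2 lies above 10, so going from 10 to 2 would need an upward move — but moves only go right/down, so 10 cannot be visited before 2.

no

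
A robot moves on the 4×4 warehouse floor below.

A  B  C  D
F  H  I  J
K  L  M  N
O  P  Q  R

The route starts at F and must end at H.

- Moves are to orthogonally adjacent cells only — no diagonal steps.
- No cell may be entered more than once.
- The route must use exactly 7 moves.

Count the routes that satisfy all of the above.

8

Need simple routes of exactly 7 moves from F to H (Manhattan distance 1, so 3 moves are spent on a detour and 3 undoing it).
Enumerating: F A B C I M L H | F A B C D J I H | F K O P L M I H | F K O P Q M I H | F K O P Q M L H | F K L P Q M I H | F K L M I C B H | F K L M N J I H.
That gives 8 routes.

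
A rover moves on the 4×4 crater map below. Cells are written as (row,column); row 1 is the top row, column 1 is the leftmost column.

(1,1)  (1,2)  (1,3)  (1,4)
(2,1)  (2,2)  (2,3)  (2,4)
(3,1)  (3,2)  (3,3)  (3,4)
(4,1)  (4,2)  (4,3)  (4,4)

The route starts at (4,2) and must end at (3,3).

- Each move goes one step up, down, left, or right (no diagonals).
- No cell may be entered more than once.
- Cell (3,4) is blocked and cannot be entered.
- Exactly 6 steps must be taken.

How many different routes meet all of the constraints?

5

Need simple routes of exactly 6 moves from (4,2) to (3,3) (Manhattan distance 2, so 2 moves are spent on a detour and 2 undoing it).
Enumerating: (4,2) (3,2) (2,2) (1,2) (1,3) (2,3) (3,3) | (4,2) (3,2) (3,1) (2,1) (2,2) (2,3) (3,3) | (4,2) (4,1) (3,1) (2,1) (2,2) (3,2) (3,3) | (4,2) (4,1) (3,1) (2,1) (2,2) (2,3) (3,3) | (4,2) (4,1) (3,1) (3,2) (2,2) (2,3) (3,3).
That gives 5 routes.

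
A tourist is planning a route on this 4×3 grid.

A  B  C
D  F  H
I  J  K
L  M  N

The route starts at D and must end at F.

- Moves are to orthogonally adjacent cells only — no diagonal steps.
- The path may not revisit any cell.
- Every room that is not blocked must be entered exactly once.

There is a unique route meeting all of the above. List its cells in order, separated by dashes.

D - A - B - C - H - K - N - M - L - I - J - F

Need to visit all 12 open cells exactly once, starting at D and ending at F.
Cell N has only two open neighbours (K and M), so the path must pass straight through it: one of those is the cell it's entered from and the other is where it exits.
Route from D: up 1 to A, right 2 to C, down 3 to N, left 2 to L, up 1 to I, right 1 to J, up 1 to F — 11 moves in all.
Check: all 12 open cells covered.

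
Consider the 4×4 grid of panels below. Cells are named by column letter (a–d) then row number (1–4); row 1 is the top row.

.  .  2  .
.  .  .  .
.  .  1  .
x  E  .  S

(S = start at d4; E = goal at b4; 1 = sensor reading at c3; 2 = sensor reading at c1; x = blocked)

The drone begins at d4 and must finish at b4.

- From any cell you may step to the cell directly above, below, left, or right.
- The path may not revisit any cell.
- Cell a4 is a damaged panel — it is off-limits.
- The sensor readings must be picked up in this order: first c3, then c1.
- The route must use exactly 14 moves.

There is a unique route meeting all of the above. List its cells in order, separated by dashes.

The waypoints must appear in the order c3, c1, with no cell reused.
Route from d4: left to c4, up to c3, right to d3, 2× up (reaching d1), left to c1, down to c2, left to b2, up to b1, left to a1, 2× down (reaching a3), right to b3, down to b4 — 14 moves in all.
Check: order respected (1 at step 2, 2 at step 6); 14 moves as required.

d4 - c4 - c3 - d3 - d2 - d1 - c1 - c2 - b2 - b1 - a1 - a2 - a3 - b3 - b4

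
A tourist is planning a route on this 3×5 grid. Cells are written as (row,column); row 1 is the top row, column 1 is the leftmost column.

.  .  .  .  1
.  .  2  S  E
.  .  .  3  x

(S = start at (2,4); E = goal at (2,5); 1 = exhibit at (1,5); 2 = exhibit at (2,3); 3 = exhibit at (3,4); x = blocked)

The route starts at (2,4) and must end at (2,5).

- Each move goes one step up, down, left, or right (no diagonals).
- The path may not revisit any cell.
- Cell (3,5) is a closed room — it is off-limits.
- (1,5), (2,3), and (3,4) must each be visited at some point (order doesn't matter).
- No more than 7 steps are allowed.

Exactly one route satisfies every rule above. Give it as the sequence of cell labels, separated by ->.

(2,4) -> (3,4) -> (3,3) -> (2,3) -> (1,3) -> (1,4) -> (1,5) -> (2,5)

Any route must reach (1,5), (2,3), and (3,4) and still end at (2,5) within 7 moves, so the order of the required stops is forced.
Route from (2,4): down to (3,4), left to (3,3), 2× up (reaching (1,3)), 2× right (reaching (1,5)), down to (2,5) — 7 moves in all.
Check: all required cells visited; 7 ≤ 7 moves.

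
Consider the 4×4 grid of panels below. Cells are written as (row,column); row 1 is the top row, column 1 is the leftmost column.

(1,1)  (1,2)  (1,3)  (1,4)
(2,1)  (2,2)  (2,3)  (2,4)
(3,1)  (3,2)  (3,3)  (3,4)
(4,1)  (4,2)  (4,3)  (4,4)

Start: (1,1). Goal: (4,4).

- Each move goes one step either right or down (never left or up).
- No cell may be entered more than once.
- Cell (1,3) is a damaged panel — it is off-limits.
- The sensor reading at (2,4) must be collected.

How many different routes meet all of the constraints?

2

A right/down-only route from (1,1) to (4,4) makes exactly 3 down-moves and 3 right-moves in some order.
With no other constraints that would be C(6,3) = 20 routes.
Split at (2,4) and multiply the segment counts (each segment already excludes blocked cells): (1,1)→(2,4): 2; (2,4)→(4,4): 1; product = 2.
That gives 2 routes.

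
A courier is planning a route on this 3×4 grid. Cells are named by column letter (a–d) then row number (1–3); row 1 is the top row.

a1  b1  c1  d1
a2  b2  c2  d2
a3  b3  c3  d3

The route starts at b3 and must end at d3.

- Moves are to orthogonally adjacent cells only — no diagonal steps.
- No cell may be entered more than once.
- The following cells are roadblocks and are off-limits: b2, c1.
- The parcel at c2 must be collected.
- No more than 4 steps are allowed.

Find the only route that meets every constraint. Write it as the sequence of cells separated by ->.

b3 -> c3 -> c2 -> d2 -> d3

The 4-move cap with required stops at c2 leaves no slack for detours.
Route from b3: right 1 to c3, up 1 to c2, right 1 to d2, down 1 to d3 — 4 moves in all.
Check: all required cells visited; 4 ≤ 4 moves.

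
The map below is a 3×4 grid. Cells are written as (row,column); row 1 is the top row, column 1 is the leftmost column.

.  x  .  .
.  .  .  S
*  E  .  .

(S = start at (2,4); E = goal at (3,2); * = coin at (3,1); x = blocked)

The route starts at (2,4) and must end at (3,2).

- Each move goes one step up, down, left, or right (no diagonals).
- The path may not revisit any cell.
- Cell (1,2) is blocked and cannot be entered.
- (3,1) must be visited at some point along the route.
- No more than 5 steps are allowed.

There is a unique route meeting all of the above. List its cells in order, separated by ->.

(2,4) -> (2,3) -> (2,2) -> (2,1) -> (3,1) -> (3,2)

The budget equals the shortest possible length, so every move has to be on a shortest route through the required cells.
Route from (2,4): left 3 to (2,1), down 1 to (3,1), right 1 to (3,2) — 5 moves in all.
Check: all required cells visited; 5 ≤ 5 moves.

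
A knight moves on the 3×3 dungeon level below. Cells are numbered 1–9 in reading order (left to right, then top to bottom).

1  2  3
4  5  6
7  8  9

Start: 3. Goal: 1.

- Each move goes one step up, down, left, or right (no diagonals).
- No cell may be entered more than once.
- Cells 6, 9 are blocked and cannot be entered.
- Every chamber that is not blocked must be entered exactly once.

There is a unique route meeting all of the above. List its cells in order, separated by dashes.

3 - 2 - 5 - 8 - 7 - 4 - 1

Need to visit all 7 open cells exactly once, starting at 3 and ending at 1.
Cell 8 has only two open neighbours (5 and 7), so the path must pass straight through it: one of those is the cell it's entered from and the other is where it exits.
Route from 3: left to 2, 2× down (reaching 8), left to 7, 2× up (reaching 1) — 6 moves in all.
Check: all 7 open cells covered.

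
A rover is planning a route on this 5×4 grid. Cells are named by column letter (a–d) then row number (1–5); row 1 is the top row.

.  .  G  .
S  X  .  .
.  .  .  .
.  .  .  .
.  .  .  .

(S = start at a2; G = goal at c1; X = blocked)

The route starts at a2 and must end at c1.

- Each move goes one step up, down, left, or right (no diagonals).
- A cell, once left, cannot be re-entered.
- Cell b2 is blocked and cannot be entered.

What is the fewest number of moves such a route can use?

3

The Manhattan distance from a2 to c1 is |2−1| + |1−3| = 3, so at least 3 moves are needed.
A route of 3 moves achieves this: a2 → a1 → b1 → c1.
Since 3 matches the lower bound, it is optimal.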